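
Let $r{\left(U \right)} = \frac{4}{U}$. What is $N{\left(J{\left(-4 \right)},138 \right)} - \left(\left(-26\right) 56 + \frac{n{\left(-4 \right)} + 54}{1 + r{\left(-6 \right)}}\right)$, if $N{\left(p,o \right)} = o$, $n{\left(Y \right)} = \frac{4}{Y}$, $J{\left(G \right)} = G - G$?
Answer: $1435$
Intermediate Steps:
$J{\left(G \right)} = 0$
$N{\left(J{\left(-4 \right)},138 \right)} - \left(\left(-26\right) 56 + \frac{n{\left(-4 \right)} + 54}{1 + r{\left(-6 \right)}}\right) = 138 - \left(\left(-26\right) 56 + \frac{\frac{4}{-4} + 54}{1 + \frac{4}{-6}}\right) = 138 - \left(-1456 + \frac{4 \left(- \frac{1}{4}\right) + 54}{1 + 4 \left(- \frac{1}{6}\right)}\right) = 138 - \left(-1456 + \frac{-1 + 54}{1 - \frac{2}{3}}\right) = 138 - \left(-1456 + 53 \frac{1}{\frac{1}{3}}\right) = 138 - \left(-1456 + 53 \cdot 3\right) = 138 - \left(-1456 + 159\right) = 138 - -1297 = 138 + 1297 = 1435$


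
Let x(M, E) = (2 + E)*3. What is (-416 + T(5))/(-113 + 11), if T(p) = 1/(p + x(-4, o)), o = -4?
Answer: 139/34 ≈ 4.0882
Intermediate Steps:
x(M, E) = 6 + 3*E
T(p) = 1/(-6 + p) (T(p) = 1/(p + (6 + 3*(-4))) = 1/(p + (6 - 12)) = 1/(p - 6) = 1/(-6 + p))
(-416 + T(5))/(-113 + 11) = (-416 + 1/(-6 + 5))/(-113 + 11) = (-416 + 1/(-1))/(-102) = (-416 - 1)*(-1/102) = -417*(-1/102) = 139/34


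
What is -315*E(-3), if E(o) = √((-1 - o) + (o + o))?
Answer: -630*I ≈ -630.0*I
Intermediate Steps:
E(o) = √(-1 + o) (E(o) = √((-1 - o) + 2*o) = √(-1 + o))
-315*E(-3) = -315*√(-1 - 3) = -630*I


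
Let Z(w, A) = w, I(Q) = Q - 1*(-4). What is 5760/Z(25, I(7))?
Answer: 1152/5 ≈ 230.40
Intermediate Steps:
I(Q) = 4 + Q (I(Q) = Q + 4 = 4 + Q)
5760/Z(25, I(7)) = 5760/25 = 5760*(1/25) = 1152/5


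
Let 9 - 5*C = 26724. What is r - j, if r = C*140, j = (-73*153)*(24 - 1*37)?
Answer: -893217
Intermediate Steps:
C = -5343 (C = 9/5 - ⅕*26724 = 9/5 - 26724/5 = -5343)
j = 145197 (j = -11169*(24 - 37) = -11169*(-13) = 145197)
r = -748020 (r = -5343*140 = -748020)
r - j = -748020 - 1*145197 = -748020 - 145197 = -893217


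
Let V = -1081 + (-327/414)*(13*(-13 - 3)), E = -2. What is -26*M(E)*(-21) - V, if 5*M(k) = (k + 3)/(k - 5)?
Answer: 310883/345 ≈ 901.11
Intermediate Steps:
M(k) = (3 + k)/(5*(-5 + k)) (M(k) = ((k + 3)/(k - 5))/5 = ((3 + k)/(-5 + k))/5 = (3 + k)/(5*(-5 + k)))
V = -63253/69 (V = -1081 + (-327*1/414)*(13*(-16)) = -1081 - 109/138*(-208) = -1081 + 11336/69 = -63253/69 ≈ -916.71)
-26*M(E)*(-21) - V = -26*(3 - 2)/(5*(-5 - 2))*(-21) - 1*(-63253/69) = -26/(5*(-7))*(-21) + 63253/69 = -26*(-1)/(5*7)*(-21) + 63253/69 = -26*(-1/35)*(-21) + 63253/69 = (26/35)*(-21) + 63253/69 = -78/5 + 63253/69 = 310883/345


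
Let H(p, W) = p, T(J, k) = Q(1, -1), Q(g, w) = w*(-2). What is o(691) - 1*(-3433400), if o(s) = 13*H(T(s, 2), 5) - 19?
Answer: 3433407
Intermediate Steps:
Q(g, w) = -2*w
T(J, k) = 2 (T(J, k) = -2*(-1) = 2)
o(s) = 7 (o(s) = 13*2 - 19 = 26 - 19 = 7)
o(691) - 1*(-3433400) = 7 - 1*(-3433400) = 7 + 3433400 = 3433407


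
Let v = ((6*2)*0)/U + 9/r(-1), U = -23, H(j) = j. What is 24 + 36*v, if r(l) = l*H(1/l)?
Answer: 348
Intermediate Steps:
r(l) = 1 (r(l) = l/l = 1)
v = 9 (v = ((6*2)*0)/(-23) + 9/1 = (12*0)*(-1/23) + 9*1 = 0*(-1/23) + 9 = 0 + 9 = 9)
24 + 36*v = 24 + 36*9 = 24 + 324 = 348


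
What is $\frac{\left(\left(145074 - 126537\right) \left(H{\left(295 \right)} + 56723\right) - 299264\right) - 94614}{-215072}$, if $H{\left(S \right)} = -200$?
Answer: $- \frac{1047372973}{215072} \approx -4869.9$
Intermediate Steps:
$\frac{\left(\left(145074 - 126537\right) \left(H{\left(295 \right)} + 56723\right) - 299264\right) - 94614}{-215072} = \frac{\left(\left(145074 - 126537\right) \left(-200 + 56723\right) - 299264\right) - 94614}{-215072} = \left(\left(18537 \cdot 56523 - 299264\right) - 94614\right) \left(- \frac{1}{215072}\right) = \left(\left(1047766851 - 299264\right) - 94614\right) \left(- \frac{1}{215072}\right) = \left(1047467587 - 94614\right) \left(- \frac{1}{215072}\right) = 1047372973 \left(- \frac{1}{215072}\right) = - \frac{1047372973}{215072}$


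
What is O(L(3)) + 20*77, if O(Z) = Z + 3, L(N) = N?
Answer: 1546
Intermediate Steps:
O(Z) = 3 + Z
O(L(3)) + 20*77 = (3 + 3) + 20*77 = 6 + 1540 = 1546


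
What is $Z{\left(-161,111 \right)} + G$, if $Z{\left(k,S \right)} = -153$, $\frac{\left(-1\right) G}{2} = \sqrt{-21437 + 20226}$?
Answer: $-153 - 2 i \sqrt{1211} \approx -153.0 - 69.599 i$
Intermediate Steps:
$G = - 2 i \sqrt{1211}$ ($G = - 2 \sqrt{-21437 + 20226} = - 2 \sqrt{-1211} = - 2 i \sqrt{1211} \approx - 69.599 i$)
$Z{\left(-161,111 \right)} + G = -153 - 2 i \sqrt{1211}$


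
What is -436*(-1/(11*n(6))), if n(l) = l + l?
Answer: 109/33 ≈ 3.3030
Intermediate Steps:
n(l) = 2*l
-436*(-1/(11*n(6))) = -436/((2*6)*(-11)) = -436/(12*(-11)) = -436/(-132) = -436*(-1/132) = 109/33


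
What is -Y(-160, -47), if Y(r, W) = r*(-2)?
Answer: -320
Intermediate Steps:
Y(r, W) = -2*r
-Y(-160, -47) = -(-2)*(-160) = -1*320 = -320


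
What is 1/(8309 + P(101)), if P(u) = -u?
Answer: 1/8208 ≈ 0.00012183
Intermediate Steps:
1/(8309 + P(101)) = 1/(8309 - 1*101) = 1/(8309 - 101) = 1/8208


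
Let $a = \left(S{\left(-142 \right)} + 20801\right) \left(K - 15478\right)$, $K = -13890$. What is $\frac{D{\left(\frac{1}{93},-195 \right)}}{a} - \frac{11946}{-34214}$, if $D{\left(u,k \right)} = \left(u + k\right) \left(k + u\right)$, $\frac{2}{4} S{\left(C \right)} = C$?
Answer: $\frac{7780511629687955}{22287840499477602} \approx 0.34909$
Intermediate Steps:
$S{\left(C \right)} = 2 C$
$D{\left(u,k \right)} = \left(k + u\right)^{2}$ ($D{\left(u,k \right)} = \left(k + u\right) \left(k + u\right) = \left(k + u\right)^{2}$)
$a = -602543256$ ($a = \left(2 \left(-142\right) + 20801\right) \left(-13890 - 15478\right) = \left(-284 + 20801\right) \left(-29368\right) = 20517 \left(-29368\right) = -602543256$)
$\frac{D{\left(\frac{1}{93},-195 \right)}}{a} - \frac{11946}{-34214} = \frac{\left(-195 + \frac{1}{93}\right)^{2}}{-602543256} - \frac{11946}{-34214} = \left(-195 + \frac{1}{93}\right)^{2} \left(- \frac{1}{602543256}\right) - - \frac{5973}{17107} = \left(- \frac{18134}{93}\right)^{2} \left(- \frac{1}{602543256}\right) + \frac{5973}{17107} = \frac{328841956}{8649} \left(- \frac{1}{602543256}\right) + \frac{5973}{17107} = - \frac{82210489}{1302849155286} + \frac{5973}{17107} = \frac{7780511629687955}{22287840499477602}$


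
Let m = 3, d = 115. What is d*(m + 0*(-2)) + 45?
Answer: 390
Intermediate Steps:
d*(m + 0*(-2)) + 45 = 115*(3 + 0*(-2)) + 45 = 115*(3 + 0) + 45 = 115*3 + 45 = 345 + 45 = 390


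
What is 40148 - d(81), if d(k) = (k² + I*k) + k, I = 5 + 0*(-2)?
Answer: 33101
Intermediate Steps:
I = 5 (I = 5 + 0 = 5)
d(k) = k² + 6*k (d(k) = (k² + 5*k) + k = k² + 6*k)
40148 - d(81) = 40148 - 81*(6 + 81) = 40148 - 81*87 = 40148 - 1*7047 = 40148 - 7047 = 33101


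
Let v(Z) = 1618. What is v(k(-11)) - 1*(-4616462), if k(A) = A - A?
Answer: 4618080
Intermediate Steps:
k(A) = 0
v(k(-11)) - 1*(-4616462) = 1618 - 1*(-4616462) = 1618 + 4616462 = 4618080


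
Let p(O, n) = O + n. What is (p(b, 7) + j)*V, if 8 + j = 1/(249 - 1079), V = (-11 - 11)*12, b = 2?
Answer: -109428/415 ≈ -263.68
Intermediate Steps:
V = -264 (V = -22*12 = -264)
j = -6641/830 (j = -8 + 1/(249 - 1079) = -8 + 1/(-830) = -8 - 1/830 = -6641/830 ≈ -8.0012)
(p(b, 7) + j)*V = ((2 + 7) - 6641/830)*(-264) = (9 - 6641/830)*(-264) = (829/830)*(-264) = -109428/415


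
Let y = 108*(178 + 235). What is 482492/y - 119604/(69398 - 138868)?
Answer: 4856692007/387329985 ≈ 12.539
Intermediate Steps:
y = 44604 (y = 108*413 = 44604)
482492/y - 119604/(69398 - 138868) = 482492/44604 - 119604/(69398 - 138868) = 482492*(1/44604) - 119604/(-69470) = 120623/11151 - 119604*(-1/69470) = 120623/11151 + 59802/34735 = 4856692007/387329985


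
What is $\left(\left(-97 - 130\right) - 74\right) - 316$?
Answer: $-617$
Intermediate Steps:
$\left(\left(-97 - 130\right) - 74\right) - 316 = \left(-227 - 74\right) - 316 = -301 - 316 = -617$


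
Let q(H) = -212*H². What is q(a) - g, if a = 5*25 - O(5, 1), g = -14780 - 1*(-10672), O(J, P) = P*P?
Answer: -3255604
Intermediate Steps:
O(J, P) = P²
g = -4108 (g = -14780 + 10672 = -4108)
a = 124 (a = 5*25 - 1*1² = 125 - 1*1 = 125 - 1 = 124)
q(a) - g = -212*124² - 1*(-4108) = -212*15376 + 4108 = -3259712 + 4108 = -3255604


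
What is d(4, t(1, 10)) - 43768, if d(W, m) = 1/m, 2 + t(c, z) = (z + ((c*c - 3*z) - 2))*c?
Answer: -1006665/23 ≈ -43768.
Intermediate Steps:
t(c, z) = -2 + c*(-2 + c**2 - 2*z) (t(c, z) = -2 + (z + ((c*c - 3*z) - 2))*c = -2 + (z + ((c**2 - 3*z) - 2))*c = -2 + (z + (-2 + c**2 - 3*z))*c = -2 + (-2 + c**2 - 2*z)*c = -2 + c*(-2 + c**2 - 2*z))
d(4, t(1, 10)) - 43768 = 1/(-2 + 1**3 - 2*1 - 2*1*10) - 43768 = 1/(-2 + 1 - 2 - 20) - 43768 = 1/(-23) - 43768 = -1/23 - 43768 = -1006665/23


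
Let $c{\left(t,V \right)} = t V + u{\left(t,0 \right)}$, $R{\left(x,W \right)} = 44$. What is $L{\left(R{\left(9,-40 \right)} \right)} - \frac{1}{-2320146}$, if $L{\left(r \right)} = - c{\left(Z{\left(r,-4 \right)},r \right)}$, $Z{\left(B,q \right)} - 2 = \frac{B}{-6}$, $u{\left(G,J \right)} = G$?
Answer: $\frac{556835041}{2320146} \approx 240.0$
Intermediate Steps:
$Z{\left(B,q \right)} = 2 - \frac{B}{6}$ ($Z{\left(B,q \right)} = 2 + \frac{B}{-6} = 2 + B \left(- \frac{1}{6}\right) = 2 - \frac{B}{6}$)
$c{\left(t,V \right)} = t + V t$ ($c{\left(t,V \right)} = t V + t = V t + t = t + V t$)
$L{\left(r \right)} = - \left(1 + r\right) \left(2 - \frac{r}{6}\right)$ ($L{\left(r \right)} = - \left(2 - \frac{r}{6}\right) \left(1 + r\right) = - \left(1 + r\right) \left(2 - \frac{r}{6}\right)$)
$L{\left(R{\left(9,-40 \right)} \right)} - \frac{1}{-2320146} = \left(-2 + \frac{1}{6} \cdot 44 + \frac{1}{6} \cdot 44 \left(-12 + 44\right)\right) - \frac{1}{-2320146} = \left(-2 + \frac{22}{3} + \frac{1}{6} \cdot 44 \cdot 32\right) - - \frac{1}{2320146} = \left(-2 + \frac{22}{3} + \frac{704}{3}\right) + \frac{1}{2320146} = 240 + \frac{1}{2320146} = \frac{556835041}{2320146}$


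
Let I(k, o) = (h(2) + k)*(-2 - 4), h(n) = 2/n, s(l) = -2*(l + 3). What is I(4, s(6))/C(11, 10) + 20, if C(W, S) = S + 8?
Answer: 55/3 ≈ 18.333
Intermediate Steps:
s(l) = -6 - 2*l (s(l) = -2*(3 + l) = -6 - 2*l)
C(W, S) = 8 + S
I(k, o) = -6 - 6*k (I(k, o) = (2/2 + k)*(-2 - 4) = (2*(½) + k)*(-6) = (1 + k)*(-6) = -6 - 6*k)
I(4, s(6))/C(11, 10) + 20 = (-6 - 6*4)/(8 + 10) + 20 = (-6 - 24)/18 + 20 = (1/18)*(-30) + 20 = -5/3 + 20 = 55/3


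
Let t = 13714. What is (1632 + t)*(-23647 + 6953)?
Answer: -256186124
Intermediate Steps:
(1632 + t)*(-23647 + 6953) = (1632 + 13714)*(-23647 + 6953) = 15346*(-16694) = -256186124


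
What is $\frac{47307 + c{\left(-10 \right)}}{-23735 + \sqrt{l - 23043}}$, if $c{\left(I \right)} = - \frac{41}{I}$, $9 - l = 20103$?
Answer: $- \frac{2245857917}{1126786724} - \frac{1419333 i \sqrt{4793}}{5633933620} \approx -1.9932 - 0.017441 i$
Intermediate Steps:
$l = -20094$ ($l = 9 - 20103 = -20094$)
$\frac{47307 + c{\left(-10 \right)}}{-23735 + \sqrt{l - 23043}} = \frac{47307 - \frac{41}{-10}}{-23735 + \sqrt{-20094 - 23043}} = \frac{47307 - - \frac{41}{10}}{-23735 + \sqrt{-43137}} = \frac{47307 + \frac{41}{10}}{-23735 + 3 i \sqrt{4793}} = \frac{473111}{10 \left(-23735 + 3 i \sqrt{4793}\right)}$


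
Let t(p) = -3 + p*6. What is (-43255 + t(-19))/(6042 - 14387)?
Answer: 43372/8345 ≈ 5.1974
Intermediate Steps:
t(p) = -3 + 6*p
(-43255 + t(-19))/(6042 - 14387) = (-43255 + (-3 + 6*(-19)))/(6042 - 14387) = (-43255 + (-3 - 114))/(-8345) = (-43255 - 117)*(-1/8345) = -43372*(-1/8345) = 43372/8345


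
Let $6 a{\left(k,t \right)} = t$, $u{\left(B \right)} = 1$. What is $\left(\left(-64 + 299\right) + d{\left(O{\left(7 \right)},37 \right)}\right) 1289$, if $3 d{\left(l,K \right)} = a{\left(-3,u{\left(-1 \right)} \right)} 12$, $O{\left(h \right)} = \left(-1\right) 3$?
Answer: $\frac{911323}{3} \approx 3.0377 \cdot 10^{5}$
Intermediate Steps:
$O{\left(h \right)} = -3$
$a{\left(k,t \right)} = \frac{t}{6}$
$d{\left(l,K \right)} = \frac{2}{3}$ ($d{\left(l,K \right)} = \frac{\frac{1}{6} \cdot 1 \cdot 12}{3} = \frac{\frac{1}{6} \cdot 12}{3} = \frac{1}{3} \cdot 2 = \frac{2}{3}$)
$\left(\left(-64 + 299\right) + d{\left(O{\left(7 \right)},37 \right)}\right) 1289 = \left(\left(-64 + 299\right) + \frac{2}{3}\right) 1289 = \left(235 + \frac{2}{3}\right) 1289 = \frac{707}{3} \cdot 1289 = \frac{911323}{3}$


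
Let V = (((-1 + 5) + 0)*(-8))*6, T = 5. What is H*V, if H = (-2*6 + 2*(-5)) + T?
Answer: 3264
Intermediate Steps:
H = -17 (H = (-2*6 + 2*(-5)) + 5 = (-12 - 10) + 5 = -22 + 5 = -17)
V = -192 (V = ((4 + 0)*(-8))*6 = (4*(-8))*6 = -32*6 = -192)
H*V = -17*(-192) = 3264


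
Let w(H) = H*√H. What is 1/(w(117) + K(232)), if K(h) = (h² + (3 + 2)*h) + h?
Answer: 55216/3047205043 - 351*√13/3047205043 ≈ 1.7705e-5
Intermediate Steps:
w(H) = H^(3/2)
K(h) = h² + 6*h (K(h) = (h² + 5*h) + h = h² + 6*h)
1/(w(117) + K(232)) = 1/(117^(3/2) + 232*(6 + 232)) = 1/(351*√13 + 232*238) = 1/(351*√13 + 55216) = 1/(55216 + 351*√13)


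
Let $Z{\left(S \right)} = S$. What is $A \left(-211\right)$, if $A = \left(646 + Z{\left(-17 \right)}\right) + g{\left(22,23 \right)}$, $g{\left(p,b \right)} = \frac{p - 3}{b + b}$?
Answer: $- \frac{6109083}{46} \approx -1.3281 \cdot 10^{5}$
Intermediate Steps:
$g{\left(p,b \right)} = \frac{-3 + p}{2 b}$
$A = \frac{28953}{46}$ ($A = \left(646 - 17\right) + \frac{-3 + 22}{2 \cdot 23} = 629 + \frac{1}{2} \cdot \frac{1}{23} \cdot 19 = 629 + \frac{19}{46} = \frac{28953}{46} \approx 629.41$)
$A \left(-211\right) = \frac{28953}{46} \left(-211\right) = - \frac{6109083}{46}$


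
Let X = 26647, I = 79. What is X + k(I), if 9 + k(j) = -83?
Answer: 26555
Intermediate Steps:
k(j) = -92 (k(j) = -9 - 83 = -92)
X + k(I) = 26647 - 92 = 26555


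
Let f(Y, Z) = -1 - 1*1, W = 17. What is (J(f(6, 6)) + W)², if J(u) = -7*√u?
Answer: 191 - 238*I*√2 ≈ 191.0 - 336.58*I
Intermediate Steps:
f(Y, Z) = -2 (f(Y, Z) = -1 - 1 = -2)
(J(f(6, 6)) + W)² = (-7*I*√2 + 17)² = (17 - 7*I*√2)²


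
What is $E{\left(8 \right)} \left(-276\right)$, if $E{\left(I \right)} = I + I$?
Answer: $-4416$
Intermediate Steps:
$E{\left(I \right)} = 2 I$
$E{\left(8 \right)} \left(-276\right) = 2 \cdot 8 \left(-276\right) = 16 \left(-276\right) = -4416$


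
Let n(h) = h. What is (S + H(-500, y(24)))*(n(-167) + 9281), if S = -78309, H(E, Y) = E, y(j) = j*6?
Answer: -718265226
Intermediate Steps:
y(j) = 6*j
(S + H(-500, y(24)))*(n(-167) + 9281) = (-78309 - 500)*(-167 + 9281) = -78809*9114 = -718265226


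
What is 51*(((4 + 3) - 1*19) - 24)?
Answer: -1836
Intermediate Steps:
51*(((4 + 3) - 1*19) - 24) = 51*((7 - 19) - 24) = 51*(-12 - 24) = 51*(-36) = -1836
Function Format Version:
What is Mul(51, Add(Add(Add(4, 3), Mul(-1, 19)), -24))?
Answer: -1836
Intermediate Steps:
Mul(51, Add(Add(Add(4, 3), Mul(-1, 19)), -24)) = Mul(51, Add(Add(7, -19), -24)) = Mul(51, Add(-12, -24)) = Mul(51, -36) = -1836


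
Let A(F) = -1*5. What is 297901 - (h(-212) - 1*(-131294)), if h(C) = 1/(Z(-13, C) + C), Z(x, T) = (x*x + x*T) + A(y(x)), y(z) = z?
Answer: 451171755/2708 ≈ 1.6661e+5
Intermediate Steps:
A(F) = -5
Z(x, T) = -5 + x² + T*x (Z(x, T) = (x*x + x*T) - 5 = (x² + T*x) - 5 = -5 + x² + T*x)
h(C) = 1/(164 - 12*C) (h(C) = 1/((-5 + (-13)² + C*(-13)) + C) = 1/((-5 + 169 - 13*C) + C) = 1/((164 - 13*C) + C) = 1/(164 - 12*C))
297901 - (h(-212) - 1*(-131294)) = 297901 - (1/(4*(41 - 3*(-212))) - 1*(-131294)) = 297901 - (1/(4*(41 + 636)) + 131294) = 297901 - ((¼)/677 + 131294) = 297901 - ((¼)*(1/677) + 131294) = 297901 - (1/2708 + 131294) = 297901 - 1*355544153/2708 = 297901 - 355544153/2708 = 451171755/2708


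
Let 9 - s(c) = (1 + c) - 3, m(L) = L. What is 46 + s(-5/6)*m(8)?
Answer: 422/3 ≈ 140.67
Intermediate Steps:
s(c) = 11 - c (s(c) = 9 - ((1 + c) - 3) = 9 - (-2 + c) = 9 + (2 - c) = 11 - c)
46 + s(-5/6)*m(8) = 46 + (11 - (-5)/6)*8 = 46 + (11 - 1*(-⅚))*8 = 46 + (11 + ⅚)*8 = 46 + (71/6)*8 = 46 + 284/3 = 422/3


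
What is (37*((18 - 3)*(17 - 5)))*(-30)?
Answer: -199800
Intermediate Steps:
(37*((18 - 3)*(17 - 5)))*(-30) = (37*(15*12))*(-30) = (37*180)*(-30) = 6660*(-30) = -199800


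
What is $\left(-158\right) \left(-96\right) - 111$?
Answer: $15057$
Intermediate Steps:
$\left(-158\right) \left(-96\right) - 111 = 15168 - 111 = 15057$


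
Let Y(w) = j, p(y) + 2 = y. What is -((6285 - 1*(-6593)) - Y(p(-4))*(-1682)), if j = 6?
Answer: -22970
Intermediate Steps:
p(y) = -2 + y
Y(w) = 6
-((6285 - 1*(-6593)) - Y(p(-4))*(-1682)) = -((6285 - 1*(-6593)) - 6*(-1682)) = -((6285 + 6593) - 1*(-10092)) = -(12878 + 10092) = -1*22970 = -22970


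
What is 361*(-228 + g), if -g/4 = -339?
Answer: 407208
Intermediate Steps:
g = 1356 (g = -4*(-339) = 1356)
361*(-228 + g) = 361*(-228 + 1356) = 361*1128 = 407208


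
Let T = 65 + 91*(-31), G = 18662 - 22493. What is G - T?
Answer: -1075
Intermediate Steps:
G = -3831
T = -2756 (T = 65 - 2821 = -2756)
G - T = -3831 - 1*(-2756) = -3831 + 2756 = -1075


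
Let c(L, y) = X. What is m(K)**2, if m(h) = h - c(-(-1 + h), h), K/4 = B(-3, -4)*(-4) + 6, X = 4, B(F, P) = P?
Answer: 7056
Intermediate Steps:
c(L, y) = 4
K = 88 (K = 4*(-4*(-4) + 6) = 4*(16 + 6) = 4*22 = 88)
m(h) = -4 + h (m(h) = h - 1*4 = h - 4 = -4 + h)
m(K)**2 = (-4 + 88)**2 = 84**2 = 7056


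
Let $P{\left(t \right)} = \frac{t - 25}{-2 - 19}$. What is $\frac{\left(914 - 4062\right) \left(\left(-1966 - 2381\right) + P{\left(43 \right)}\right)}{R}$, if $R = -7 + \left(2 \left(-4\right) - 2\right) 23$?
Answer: $- \frac{31936460}{553} \approx -57751.0$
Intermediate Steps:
$P{\left(t \right)} = \frac{25}{21} - \frac{t}{21}$ ($P{\left(t \right)} = \frac{-25 + t}{-21} = \left(-25 + t\right) \left(- \frac{1}{21}\right) = \frac{25}{21} - \frac{t}{21}$)
$R = -237$ ($R = -7 + \left(-8 - 2\right) 23 = -7 - 230 = -237$)
$\frac{\left(914 - 4062\right) \left(\left(-1966 - 2381\right) + P{\left(43 \right)}\right)}{R} = \frac{\left(914 - 4062\right) \left(\left(-1966 - 2381\right) + \left(\frac{25}{21} - \frac{43}{21}\right)\right)}{-237} = - 3148 \left(\left(-1966 - 2381\right) + \left(\frac{25}{21} - \frac{43}{21}\right)\right) \left(- \frac{1}{237}\right) = - 3148 \left(-4347 - \frac{6}{7}\right) \left(- \frac{1}{237}\right) = \left(-3148\right) \left(- \frac{30435}{7}\right) \left(- \frac{1}{237}\right) = \frac{95809380}{7} \left(- \frac{1}{237}\right) = - \frac{31936460}{553}$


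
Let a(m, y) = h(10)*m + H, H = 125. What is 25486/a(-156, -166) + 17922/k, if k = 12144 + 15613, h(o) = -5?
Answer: 723634312/25120085 ≈ 28.807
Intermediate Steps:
k = 27757
a(m, y) = 125 - 5*m (a(m, y) = -5*m + 125 = 125 - 5*m)
25486/a(-156, -166) + 17922/k = 25486/(125 - 5*(-156)) + 17922/27757 = 25486/(125 + 780) + 17922*(1/27757) = 25486/905 + 17922/27757 = 723634312/25120085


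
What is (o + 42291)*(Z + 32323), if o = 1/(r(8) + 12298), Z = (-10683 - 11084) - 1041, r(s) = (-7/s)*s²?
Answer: 4926166914845/12242 ≈ 4.0240e+8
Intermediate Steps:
r(s) = -7*s
Z = -22808 (Z = -21767 - 1041 = -22808)
o = 1/12242 (o = 1/(-7*8 + 12298) = 1/(-56 + 12298) = 1/12242 ≈ 8.1686e-5)
(o + 42291)*(Z + 32323) = (1/12242 + 42291)*(-22808 + 32323) = (517726423/12242)*9515 = 4926166914845/12242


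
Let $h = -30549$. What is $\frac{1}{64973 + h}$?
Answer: $\frac{1}{34424} \approx 2.9049 \cdot 10^{-5}$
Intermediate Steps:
$\frac{1}{64973 + h} = \frac{1}{64973 - 30549} = \frac{1}{34424}$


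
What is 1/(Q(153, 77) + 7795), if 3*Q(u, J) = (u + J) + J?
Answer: 3/23692 ≈ 0.00012662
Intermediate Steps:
Q(u, J) = u/3 + 2*J/3 (Q(u, J) = ((u + J) + J)/3 = ((J + u) + J)/3 = (u + 2*J)/3 = u/3 + 2*J/3)
1/(Q(153, 77) + 7795) = 1/(((⅓)*153 + (⅔)*77) + 7795) = 1/((51 + 154/3) + 7795) = 1/(307/3 + 7795) = 1/(23692/3) = 3/23692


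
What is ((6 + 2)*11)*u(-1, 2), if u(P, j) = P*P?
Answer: 88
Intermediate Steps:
u(P, j) = P²
((6 + 2)*11)*u(-1, 2) = ((6 + 2)*11)*(-1)² = (8*11)*1 = 88*1 = 88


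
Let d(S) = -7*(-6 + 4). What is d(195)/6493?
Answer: 14/6493 ≈ 0.0021562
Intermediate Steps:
d(S) = 14 (d(S) = -7*(-2) = 14)
d(195)/6493 = 14/6493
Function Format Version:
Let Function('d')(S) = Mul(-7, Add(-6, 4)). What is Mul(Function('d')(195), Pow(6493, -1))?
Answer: Rational(14, 6493) ≈ 0.0021562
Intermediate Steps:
Function('d')(S) = 14 (Function('d')(S) = Mul(-7, -2) = 14)
Mul(Function('d')(195), Pow(6493, -1)) = Mul(14, Pow(6493, -1)) = Mul(14, Rational(1, 6493)) = Rational(14, 6493)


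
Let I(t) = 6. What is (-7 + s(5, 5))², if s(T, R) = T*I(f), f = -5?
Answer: 529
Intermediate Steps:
s(T, R) = 6*T (s(T, R) = T*6 = 6*T)
(-7 + s(5, 5))² = (-7 + 6*5)² = (-7 + 30)² = 23² = 529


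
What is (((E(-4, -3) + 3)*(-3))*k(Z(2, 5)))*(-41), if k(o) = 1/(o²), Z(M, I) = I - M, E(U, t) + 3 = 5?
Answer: 205/3 ≈ 68.333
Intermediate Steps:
E(U, t) = 2 (E(U, t) = -3 + 5 = 2)
k(o) = o⁻²
(((E(-4, -3) + 3)*(-3))*k(Z(2, 5)))*(-41) = (((2 + 3)*(-3))/(5 - 1*2)²)*(-41) = ((5*(-3))/(5 - 2)²)*(-41) = -15/3²*(-41) = -15*⅑*(-41) = -5/3*(-41) = 205/3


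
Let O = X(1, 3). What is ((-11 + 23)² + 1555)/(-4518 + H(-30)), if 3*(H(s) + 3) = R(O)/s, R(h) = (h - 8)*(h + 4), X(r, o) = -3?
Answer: -152910/406879 ≈ -0.37581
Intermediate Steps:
O = -3
R(h) = (-8 + h)*(4 + h)
H(s) = -3 - 11/(3*s) (H(s) = -3 + ((-32 + (-3)² - 4*(-3))/s)/3 = -3 + ((-32 + 9 + 12)/s)/3 = -3 + (-11/s)/3 = -3 - 11/(3*s))
((-11 + 23)² + 1555)/(-4518 + H(-30)) = ((-11 + 23)² + 1555)/(-4518 + (-3 - 11/3/(-30))) = (12² + 1555)/(-4518 + (-3 - 11/3*(-1/30))) = (144 + 1555)/(-4518 + (-3 + 11/90)) = 1699/(-4518 - 259/90) = 1699/(-406879/90) = 1699*(-90/406879) = -152910/406879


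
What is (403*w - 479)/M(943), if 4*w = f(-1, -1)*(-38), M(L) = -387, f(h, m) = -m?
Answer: 8615/774 ≈ 11.130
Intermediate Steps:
w = -19/2 (w = (-1*(-1)*(-38))/4 = (1*(-38))/4 = (¼)*(-38) = -19/2 ≈ -9.5000)
(403*w - 479)/M(943) = (403*(-19/2) - 479)/(-387) = (-7657/2 - 479)*(-1/387) = -8615/2*(-1/387) = 8615/774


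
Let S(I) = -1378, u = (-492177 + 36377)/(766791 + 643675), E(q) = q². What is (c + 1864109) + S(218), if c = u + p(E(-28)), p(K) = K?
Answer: 1314212046095/705233 ≈ 1.8635e+6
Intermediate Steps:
u = -227900/705233 (u = -455800/1410466 = -455800*1/1410466 = -227900/705233 ≈ -0.32316)
c = 552674772/705233 (c = -227900/705233 + (-28)² = -227900/705233 + 784 = 552674772/705233 ≈ 783.68)
(c + 1864109) + S(218) = (552674772/705233 + 1864109) - 1378 = 1315183857169/705233 - 1378 = 1314212046095/705233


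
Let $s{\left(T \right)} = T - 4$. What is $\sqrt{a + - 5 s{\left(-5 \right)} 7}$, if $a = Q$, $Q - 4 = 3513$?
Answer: $2 \sqrt{958} \approx 61.903$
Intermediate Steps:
$s{\left(T \right)} = -4 + T$
$Q = 3517$ ($Q = 4 + 3513 = 3517$)
$a = 3517$
$\sqrt{a + - 5 s{\left(-5 \right)} 7} = \sqrt{3517 + - 5 \left(-4 - 5\right) 7} = \sqrt{3517 + \left(-5\right) \left(-9\right) 7} = \sqrt{3517 + 45 \cdot 7} = \sqrt{3517 + 315} = \sqrt{3832} = 2 \sqrt{958}$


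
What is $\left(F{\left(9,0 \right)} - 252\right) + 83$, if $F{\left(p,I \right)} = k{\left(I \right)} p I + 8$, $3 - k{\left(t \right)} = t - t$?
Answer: $-161$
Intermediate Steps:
$k{\left(t \right)} = 3$ ($k{\left(t \right)} = 3 - \left(t - t\right) = 3 - 0 = 3 + 0 = 3$)
$F{\left(p,I \right)} = 8 + 3 I p$ ($F{\left(p,I \right)} = 3 p I + 8 = 3 I p + 8 = 8 + 3 I p$)
$\left(F{\left(9,0 \right)} - 252\right) + 83 = \left(\left(8 + 3 \cdot 0 \cdot 9\right) - 252\right) + 83 = \left(\left(8 + 0\right) - 252\right) + 83 = \left(8 - 252\right) + 83 = -244 + 83 = -161$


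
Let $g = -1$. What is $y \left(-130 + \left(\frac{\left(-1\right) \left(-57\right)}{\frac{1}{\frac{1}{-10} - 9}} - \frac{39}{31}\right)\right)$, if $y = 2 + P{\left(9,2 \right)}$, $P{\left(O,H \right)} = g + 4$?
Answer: $- \frac{201487}{62} \approx -3249.8$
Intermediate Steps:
$P{\left(O,H \right)} = 3$ ($P{\left(O,H \right)} = -1 + 4 = 3$)
$y = 5$ ($y = 2 + 3 = 5$)
$y \left(-130 + \left(\frac{\left(-1\right) \left(-57\right)}{\frac{1}{\frac{1}{-10} - 9}} - \frac{39}{31}\right)\right) = 5 \left(-130 + \left(\frac{\left(-1\right) \left(-57\right)}{\frac{1}{\frac{1}{-10} - 9}} - \frac{39}{31}\right)\right) = 5 \left(-130 + \left(\frac{57}{\frac{1}{- \frac{1}{10} - 9}} - \frac{39}{31}\right)\right) = 5 \left(-130 + \left(\frac{57}{\frac{1}{- \frac{91}{10}}} - \frac{39}{31}\right)\right) = 5 \left(-130 + \left(\frac{57}{- \frac{10}{91}} - \frac{39}{31}\right)\right) = 5 \left(-130 + \left(57 \left(- \frac{91}{10}\right) - \frac{39}{31}\right)\right) = 5 \left(-130 - \frac{161187}{310}\right) = 5 \left(- \frac{201487}{310}\right) = - \frac{201487}{62}$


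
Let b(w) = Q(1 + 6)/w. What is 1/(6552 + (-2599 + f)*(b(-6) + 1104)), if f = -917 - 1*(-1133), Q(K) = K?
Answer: -6/15728999 ≈ -3.8146e-7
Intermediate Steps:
b(w) = 7/w (b(w) = (1 + 6)/w = 7/w)
f = 216 (f = -917 + 1133 = 216)
1/(6552 + (-2599 + f)*(b(-6) + 1104)) = 1/(6552 + (-2599 + 216)*(7/(-6) + 1104)) = 1/(6552 - 2383*(7*(-⅙) + 1104)) = 1/(6552 - 2383*(-7/6 + 1104)) = 1/(6552 - 2383*6617/6) = 1/(6552 - 15768311/6) = 1/(-15728999/6) = -6/15728999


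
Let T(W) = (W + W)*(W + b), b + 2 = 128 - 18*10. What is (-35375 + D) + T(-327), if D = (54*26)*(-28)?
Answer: 174487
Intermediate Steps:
D = -39312 (D = 1404*(-28) = -39312)
b = -54 (b = -2 + (128 - 18*10) = -2 + (128 - 1*180) = -2 + (128 - 180) = -2 - 52 = -54)
T(W) = 2*W*(-54 + W) (T(W) = (W + W)*(W - 54) = (2*W)*(-54 + W) = 2*W*(-54 + W))
(-35375 + D) + T(-327) = (-35375 - 39312) + 2*(-327)*(-54 - 327) = -74687 + 2*(-327)*(-381) = -74687 + 249174 = 174487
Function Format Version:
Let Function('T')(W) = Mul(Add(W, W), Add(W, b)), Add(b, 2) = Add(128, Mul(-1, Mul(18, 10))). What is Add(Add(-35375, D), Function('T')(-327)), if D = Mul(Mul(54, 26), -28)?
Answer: 174487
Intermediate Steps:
D = -39312 (D = Mul(1404, -28) = -39312)
b = -54 (b = Add(-2, Add(128, Mul(-1, Mul(18, 10)))) = Add(-2, Add(128, Mul(-1, 180))) = Add(-2, Add(128, -180)) = Add(-2, -52) = -54)
Function('T')(W) = Mul(2, W, Add(-54, W)) (Function('T')(W) = Mul(Add(W, W), Add(W, -54)) = Mul(Mul(2, W), Add(-54, W)) = Mul(2, W, Add(-54, W)))
Add(Add(-35375, D), Function('T')(-327)) = Add(Add(-35375, -39312), Mul(2, -327, Add(-54, -327))) = Add(-74687, Mul(2, -327, -381)) = Add(-74687, 249174) = 174487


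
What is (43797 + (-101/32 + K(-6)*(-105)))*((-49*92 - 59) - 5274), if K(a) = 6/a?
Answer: -13824272683/32 ≈ -4.3201e+8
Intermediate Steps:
(43797 + (-101/32 + K(-6)*(-105)))*((-49*92 - 59) - 5274) = (43797 + (-101/32 + (6/(-6))*(-105)))*((-49*92 - 59) - 5274) = (43797 + (-101*1/32 + (6*(-⅙))*(-105)))*((-4508 - 59) - 5274) = (43797 + (-101/32 - 1*(-105)))*(-4567 - 5274) = (43797 + (-101/32 + 105))*(-9841) = (43797 + 3259/32)*(-9841) = (1404763/32)*(-9841) = -13824272683/32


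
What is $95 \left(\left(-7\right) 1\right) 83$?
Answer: $-55195$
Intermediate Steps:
$95 \left(\left(-7\right) 1\right) 83 = 95 \left(-7\right) 83 = \left(-665\right) 83 = -55195$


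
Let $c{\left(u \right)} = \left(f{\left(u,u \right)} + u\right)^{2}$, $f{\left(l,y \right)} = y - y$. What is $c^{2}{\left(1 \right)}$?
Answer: $1$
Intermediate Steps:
$f{\left(l,y \right)} = 0$
$c{\left(u \right)} = u^{2}$ ($c{\left(u \right)} = \left(0 + u\right)^{2} = u^{2}$)
$c^{2}{\left(1 \right)} = \left(1^{2}\right)^{2} = 1^{2} = 1$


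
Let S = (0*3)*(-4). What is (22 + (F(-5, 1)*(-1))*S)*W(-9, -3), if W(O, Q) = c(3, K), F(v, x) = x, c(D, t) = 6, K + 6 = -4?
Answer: 132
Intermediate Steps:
K = -10 (K = -6 - 4 = -10)
W(O, Q) = 6
S = 0 (S = 0*(-4) = 0)
(22 + (F(-5, 1)*(-1))*S)*W(-9, -3) = (22 + (1*(-1))*0)*6 = (22 - 1*0)*6 = (22 + 0)*6 = 22*6 = 132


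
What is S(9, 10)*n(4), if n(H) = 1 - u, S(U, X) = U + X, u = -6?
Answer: 133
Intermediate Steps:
n(H) = 7 (n(H) = 1 - 1*(-6) = 1 + 6 = 7)
S(9, 10)*n(4) = (9 + 10)*7 = 19*7 = 133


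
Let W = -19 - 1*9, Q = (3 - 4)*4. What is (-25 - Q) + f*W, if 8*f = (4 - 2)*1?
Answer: -28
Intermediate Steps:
f = ¼ (f = ((4 - 2)*1)/8 = (2*1)/8 = (⅛)*2 = ¼ ≈ 0.25000)
Q = -4 (Q = -1*4 = -4)
W = -28 (W = -19 - 9 = -28)
(-25 - Q) + f*W = (-25 - 1*(-4)) + (¼)*(-28) = (-25 + 4) - 7 = -21 - 7 = -28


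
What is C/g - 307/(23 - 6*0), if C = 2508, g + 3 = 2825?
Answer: -404335/32453 ≈ -12.459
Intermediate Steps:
g = 2822 (g = -3 + 2825 = 2822)
C/g - 307/(23 - 6*0) = 2508/2822 - 307/(23 - 6*0) = 2508*(1/2822) - 307/(23 + 0) = 1254/1411 - 307/23 = -404335/32453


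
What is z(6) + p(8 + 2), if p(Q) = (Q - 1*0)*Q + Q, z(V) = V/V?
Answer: 111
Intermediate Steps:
z(V) = 1
p(Q) = Q + Q**2 (p(Q) = (Q + 0)*Q + Q = Q*Q + Q = Q**2 + Q = Q + Q**2)
z(6) + p(8 + 2) = 1 + (8 + 2)*(1 + (8 + 2)) = 1 + 10*(1 + 10) = 1 + 10*11 = 1 + 110 = 111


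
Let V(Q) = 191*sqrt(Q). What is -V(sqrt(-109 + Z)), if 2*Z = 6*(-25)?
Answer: -191*2**(3/4)*23**(1/4)*sqrt(I) ≈ -497.42 - 497.42*I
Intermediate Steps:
Z = -75 (Z = (6*(-25))/2 = (1/2)*(-150) = -75)
-V(sqrt(-109 + Z)) = -191*sqrt(sqrt(-109 - 75)) = -191*sqrt(sqrt(-184)) = -191*sqrt(2*I*sqrt(46)) = -191*2**(3/4)*23**(1/4)*sqrt(I)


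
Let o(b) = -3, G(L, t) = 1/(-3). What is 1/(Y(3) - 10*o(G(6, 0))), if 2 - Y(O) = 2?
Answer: 1/30 ≈ 0.033333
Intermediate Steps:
G(L, t) = -1/3
Y(O) = 0 (Y(O) = 2 - 1*2 = 2 - 2 = 0)
1/(Y(3) - 10*o(G(6, 0))) = 1/(0 - 10*(-3)) = 1/(0 + 30) = 1/30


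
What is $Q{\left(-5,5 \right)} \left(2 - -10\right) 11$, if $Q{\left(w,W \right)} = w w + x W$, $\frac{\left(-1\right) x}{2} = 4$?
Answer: $-1980$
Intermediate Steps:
$x = -8$ ($x = \left(-2\right) 4 = -8$)
$Q{\left(w,W \right)} = w^{2} - 8 W$ ($Q{\left(w,W \right)} = w w - 8 W = w^{2} - 8 W$)
$Q{\left(-5,5 \right)} \left(2 - -10\right) 11 = \left(\left(-5\right)^{2} - 40\right) \left(2 - -10\right) 11 = \left(25 - 40\right) \left(2 + 10\right) 11 = \left(-15\right) 12 \cdot 11 = \left(-180\right) 11 = -1980$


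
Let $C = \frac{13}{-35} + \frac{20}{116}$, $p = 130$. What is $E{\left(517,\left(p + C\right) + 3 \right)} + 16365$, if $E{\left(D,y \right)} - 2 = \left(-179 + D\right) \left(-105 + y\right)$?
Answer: $\frac{26150189}{1015} \approx 25764.0$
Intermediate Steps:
$C = - \frac{202}{1015}$ ($C = 13 \left(- \frac{1}{35}\right) + 20 \cdot \frac{1}{116} = - \frac{13}{35} + \frac{5}{29} = - \frac{202}{1015} \approx -0.19901$)
$E{\left(D,y \right)} = 2 + \left(-179 + D\right) \left(-105 + y\right)$
$E{\left(517,\left(p + C\right) + 3 \right)} + 16365 = \left(18797 - 179 \left(\left(130 - \frac{202}{1015}\right) + 3\right) - 54285 + 517 \left(\left(130 - \frac{202}{1015}\right) + 3\right)\right) + 16365 = \left(18797 - 179 \left(\frac{131748}{1015} + 3\right) - 54285 + 517 \left(\frac{131748}{1015} + 3\right)\right) + 16365 = \left(18797 - \frac{24127947}{1015} - 54285 + 517 \cdot \frac{134793}{1015}\right) + 16365 = \left(18797 - \frac{24127947}{1015} - 54285 + \frac{69687981}{1015}\right) + 16365 = \frac{9539714}{1015} + 16365 = \frac{26150189}{1015}$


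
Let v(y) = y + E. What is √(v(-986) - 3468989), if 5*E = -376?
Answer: I*√86751255/5 ≈ 1862.8*I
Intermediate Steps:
E = -376/5 (E = (⅕)*(-376) = -376/5 ≈ -75.200)
v(y) = -376/5 + y (v(y) = y - 376/5 = -376/5 + y)
√(v(-986) - 3468989) = √((-376/5 - 986) - 3468989) = √(-5306/5 - 3468989) = √(-17350251/5) = I*√86751255/5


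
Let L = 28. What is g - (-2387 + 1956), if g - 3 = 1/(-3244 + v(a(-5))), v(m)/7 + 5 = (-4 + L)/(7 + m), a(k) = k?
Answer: 1386629/3195 ≈ 434.00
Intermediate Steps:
v(m) = -35 + 168/(7 + m) (v(m) = -35 + 7*((-4 + 28)/(7 + m)) = -35 + 7*(24/(7 + m)) = -35 + 168/(7 + m))
g = 9584/3195 (g = 3 + 1/(-3244 + 7*(-11 - 5*(-5))/(7 - 5)) = 3 + 1/(-3244 + 7*(-11 + 25)/2) = 3 + 1/(-3244 + 7*(1/2)*14) = 3 + 1/(-3244 + 49) = 3 + 1/(-3195) = 3 - 1/3195 = 9584/3195 ≈ 2.9997)
g - (-2387 + 1956) = 9584/3195 - (-2387 + 1956) = 9584/3195 - 1*(-431) = 9584/3195 + 431 = 1386629/3195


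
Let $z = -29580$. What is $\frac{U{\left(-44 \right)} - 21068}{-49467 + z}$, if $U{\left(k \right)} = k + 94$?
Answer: $\frac{7006}{26349} \approx 0.26589$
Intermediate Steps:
$U{\left(k \right)} = 94 + k$
$\frac{U{\left(-44 \right)} - 21068}{-49467 + z} = \frac{\left(94 - 44\right) - 21068}{-49467 - 29580} = \frac{50 - 21068}{-79047} = \left(-21018\right) \left(- \frac{1}{79047}\right) = \frac{7006}{26349}$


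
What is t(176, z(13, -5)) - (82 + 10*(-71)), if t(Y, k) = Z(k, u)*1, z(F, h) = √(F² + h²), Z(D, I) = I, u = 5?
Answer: 633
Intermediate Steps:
t(Y, k) = 5 (t(Y, k) = 5*1 = 5)
t(176, z(13, -5)) - (82 + 10*(-71)) = 5 - (82 + 10*(-71)) = 5 - (82 - 710) = 5 - 1*(-628) = 5 + 628 = 633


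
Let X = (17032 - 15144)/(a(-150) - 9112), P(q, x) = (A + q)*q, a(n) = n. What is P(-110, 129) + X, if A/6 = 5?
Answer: 40751856/4631 ≈ 8799.8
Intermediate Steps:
A = 30 (A = 6*5 = 30)
P(q, x) = q*(30 + q) (P(q, x) = (30 + q)*q = q*(30 + q))
X = -944/4631 (X = (17032 - 15144)/(-150 - 9112) = 1888/(-9262) = 1888*(-1/9262) = -944/4631 ≈ -0.20384)
P(-110, 129) + X = -110*(30 - 110) - 944/4631 = -110*(-80) - 944/4631 = 8800 - 944/4631 = 40751856/4631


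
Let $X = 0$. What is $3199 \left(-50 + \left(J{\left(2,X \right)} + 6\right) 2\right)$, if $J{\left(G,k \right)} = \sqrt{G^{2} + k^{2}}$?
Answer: $-108766$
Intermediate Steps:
$3199 \left(-50 + \left(J{\left(2,X \right)} + 6\right) 2\right) = 3199 \left(-50 + \left(\sqrt{2^{2} + 0^{2}} + 6\right) 2\right) = 3199 \left(-50 + \left(\sqrt{4 + 0} + 6\right) 2\right) = 3199 \left(-50 + \left(\sqrt{4} + 6\right) 2\right) = 3199 \left(-50 + \left(2 + 6\right) 2\right) = 3199 \left(-50 + 8 \cdot 2\right) = 3199 \left(-50 + 16\right) = 3199 \left(-34\right) = -108766$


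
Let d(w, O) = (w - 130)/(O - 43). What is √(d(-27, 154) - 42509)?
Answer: 8*I*√8183919/111 ≈ 206.18*I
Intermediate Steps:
d(w, O) = (-130 + w)/(-43 + O)
√(d(-27, 154) - 42509) = √((-130 - 27)/(-43 + 154) - 42509) = √(-157/111 - 42509) = √(-4718656/111) = 8*I*√8183919/111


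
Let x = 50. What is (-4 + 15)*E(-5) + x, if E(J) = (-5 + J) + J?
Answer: -115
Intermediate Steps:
E(J) = -5 + 2*J
(-4 + 15)*E(-5) + x = (-4 + 15)*(-5 + 2*(-5)) + 50 = 11*(-5 - 10) + 50 = 11*(-15) + 50 = -165 + 50 = -115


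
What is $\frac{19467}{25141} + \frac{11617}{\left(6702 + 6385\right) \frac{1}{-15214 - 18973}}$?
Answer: $- \frac{9984502913810}{329020267} \approx -30346.0$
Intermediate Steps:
$\frac{19467}{25141} + \frac{11617}{\left(6702 + 6385\right) \frac{1}{-15214 - 18973}} = 19467 \cdot \frac{1}{25141} + \frac{11617}{13087 \frac{1}{-34187}} = \frac{19467}{25141} + \frac{11617}{13087 \left(- \frac{1}{34187}\right)} = \frac{19467}{25141} + \frac{11617}{- \frac{13087}{34187}} = \frac{19467}{25141} + 11617 \left(- \frac{34187}{13087}\right) = \frac{19467}{25141} - \frac{397150379}{13087} = - \frac{9984502913810}{329020267}$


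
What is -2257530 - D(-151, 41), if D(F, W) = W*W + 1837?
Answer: -2261048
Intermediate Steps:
D(F, W) = 1837 + W² (D(F, W) = W² + 1837 = 1837 + W²)
-2257530 - D(-151, 41) = -2257530 - (1837 + 41²) = -2257530 - (1837 + 1681) = -2257530 - 1*3518 = -2257530 - 3518 = -2261048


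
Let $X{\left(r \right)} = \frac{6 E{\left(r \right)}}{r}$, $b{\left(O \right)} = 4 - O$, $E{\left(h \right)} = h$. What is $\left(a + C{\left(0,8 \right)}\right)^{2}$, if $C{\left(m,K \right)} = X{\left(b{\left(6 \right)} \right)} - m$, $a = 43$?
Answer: $2401$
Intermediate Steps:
$X{\left(r \right)} = 6$ ($X{\left(r \right)} = \frac{6 r}{r} = 6$)
$C{\left(m,K \right)} = 6 - m$
$\left(a + C{\left(0,8 \right)}\right)^{2} = \left(43 + \left(6 - 0\right)\right)^{2} = \left(43 + \left(6 + 0\right)\right)^{2} = \left(43 + 6\right)^{2} = 49^{2} = 2401$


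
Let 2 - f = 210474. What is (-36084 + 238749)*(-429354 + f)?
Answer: -129670336290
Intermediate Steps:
f = -210472 (f = 2 - 1*210474 = 2 - 210474 = -210472)
(-36084 + 238749)*(-429354 + f) = (-36084 + 238749)*(-429354 - 210472) = 202665*(-639826) = -129670336290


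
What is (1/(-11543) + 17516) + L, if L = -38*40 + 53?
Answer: 185253606/11543 ≈ 16049.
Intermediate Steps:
L = -1467 (L = -1520 + 53 = -1467)
(1/(-11543) + 17516) + L = (1/(-11543) + 17516) - 1467 = (-1/11543 + 17516) - 1467 = 202187187/11543 - 1467 = 185253606/11543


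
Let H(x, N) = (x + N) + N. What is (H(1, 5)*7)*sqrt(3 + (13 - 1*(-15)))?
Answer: 77*sqrt(31) ≈ 428.72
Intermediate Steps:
H(x, N) = x + 2*N (H(x, N) = (N + x) + N = x + 2*N)
(H(1, 5)*7)*sqrt(3 + (13 - 1*(-15))) = ((1 + 2*5)*7)*sqrt(3 + (13 - 1*(-15))) = ((1 + 10)*7)*sqrt(3 + (13 + 15)) = (11*7)*sqrt(3 + 28) = 77*sqrt(31)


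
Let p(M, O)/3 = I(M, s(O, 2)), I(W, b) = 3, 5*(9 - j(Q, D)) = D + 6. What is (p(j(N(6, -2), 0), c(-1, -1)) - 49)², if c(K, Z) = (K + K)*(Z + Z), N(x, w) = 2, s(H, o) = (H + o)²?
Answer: 1600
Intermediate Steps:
j(Q, D) = 39/5 - D/5 (j(Q, D) = 9 - (D + 6)/5 = 9 - (6 + D)/5 = 9 + (-6/5 - D/5) = 39/5 - D/5)
c(K, Z) = 4*K*Z (c(K, Z) = (2*K)*(2*Z) = 4*K*Z)
p(M, O) = 9 (p(M, O) = 3*3 = 9)
(p(j(N(6, -2), 0), c(-1, -1)) - 49)² = (9 - 49)² = (-40)² = 1600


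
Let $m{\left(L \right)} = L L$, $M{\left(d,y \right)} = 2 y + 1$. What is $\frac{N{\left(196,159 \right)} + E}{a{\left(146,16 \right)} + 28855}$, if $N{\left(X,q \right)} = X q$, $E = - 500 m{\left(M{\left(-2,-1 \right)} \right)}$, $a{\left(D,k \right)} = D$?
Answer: $\frac{30664}{29001} \approx 1.0573$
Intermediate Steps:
$M{\left(d,y \right)} = 1 + 2 y$
$m{\left(L \right)} = L^{2}$
$E = -500$ ($E = - 500 \left(1 + 2 \left(-1\right)\right)^{2} = - 500 \left(1 - 2\right)^{2} = - 500 \left(-1\right)^{2} = \left(-500\right) 1 = -500$)
$\frac{N{\left(196,159 \right)} + E}{a{\left(146,16 \right)} + 28855} = \frac{196 \cdot 159 - 500}{146 + 28855} = \frac{31164 - 500}{29001} = 30664 \cdot \frac{1}{29001} = \frac{30664}{29001}$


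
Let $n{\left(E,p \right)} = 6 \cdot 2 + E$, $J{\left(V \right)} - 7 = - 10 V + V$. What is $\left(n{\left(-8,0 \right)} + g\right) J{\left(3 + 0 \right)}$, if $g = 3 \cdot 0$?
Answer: $-80$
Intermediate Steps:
$J{\left(V \right)} = 7 - 9 V$ ($J{\left(V \right)} = 7 + \left(- 10 V + V\right) = 7 - 9 V$)
$n{\left(E,p \right)} = 12 + E$
$g = 0$
$\left(n{\left(-8,0 \right)} + g\right) J{\left(3 + 0 \right)} = \left(\left(12 - 8\right) + 0\right) \left(7 - 9 \left(3 + 0\right)\right) = \left(4 + 0\right) \left(7 - 27\right) = 4 \left(7 - 27\right) = 4 \left(-20\right) = -80$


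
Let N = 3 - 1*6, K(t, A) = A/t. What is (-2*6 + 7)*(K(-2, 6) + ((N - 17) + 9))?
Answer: 70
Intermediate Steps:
N = -3 (N = 3 - 6 = -3)
(-2*6 + 7)*(K(-2, 6) + ((N - 17) + 9)) = (-2*6 + 7)*(6/(-2) + ((-3 - 17) + 9)) = (-12 + 7)*(6*(-½) + (-20 + 9)) = -5*(-3 - 11) = -5*(-14) = 70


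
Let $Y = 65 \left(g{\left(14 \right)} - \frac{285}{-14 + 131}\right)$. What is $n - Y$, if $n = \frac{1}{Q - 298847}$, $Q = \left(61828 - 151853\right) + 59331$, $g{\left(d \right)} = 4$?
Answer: $- \frac{33503336}{329541} \approx -101.67$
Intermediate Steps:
$Q = -30694$ ($Q = -90025 + 59331 = -30694$)
$n = - \frac{1}{329541}$ ($n = \frac{1}{-30694 - 298847} = \frac{1}{-329541} = - \frac{1}{329541} \approx -3.0345 \cdot 10^{-6}$)
$Y = \frac{305}{3}$ ($Y = 65 \left(4 - \frac{285}{-14 + 131}\right) = 65 \left(4 - \frac{285}{117}\right) = 65 \left(4 - \frac{95}{39}\right) = 65 \cdot \frac{61}{39} = \frac{305}{3} \approx 101.67$)
$n - Y = - \frac{1}{329541} - \frac{305}{3} = - \frac{33503336}{329541}$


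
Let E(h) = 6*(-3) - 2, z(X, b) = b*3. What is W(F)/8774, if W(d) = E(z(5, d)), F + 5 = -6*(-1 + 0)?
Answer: -10/4387 ≈ -0.0022795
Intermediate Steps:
z(X, b) = 3*b
E(h) = -20 (E(h) = -18 - 2 = -20)
F = 1 (F = -5 - 6*(-1 + 0) = -5 - 6*(-1) = -5 + 6 = 1)
W(d) = -20
W(F)/8774 = -20/8774 = -20*1/8774 = -10/4387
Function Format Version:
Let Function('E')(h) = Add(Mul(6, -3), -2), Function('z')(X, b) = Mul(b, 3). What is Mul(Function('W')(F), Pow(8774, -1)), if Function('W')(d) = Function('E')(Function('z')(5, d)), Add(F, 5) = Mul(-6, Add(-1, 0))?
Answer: Rational(-10, 4387) ≈ -0.0022795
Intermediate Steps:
Function('z')(X, b) = Mul(3, b)
Function('E')(h) = -20 (Function('E')(h) = Add(-18, -2) = -20)
F = 1 (F = Add(-5, Mul(-6, Add(-1, 0))) = Add(-5, Mul(-6, -1)) = Add(-5, 6) = 1)
Function('W')(d) = -20
Mul(Function('W')(F), Pow(8774, -1)) = Mul(-20, Pow(8774, -1)) = Mul(-20, Rational(1, 8774)) = Rational(-10, 4387)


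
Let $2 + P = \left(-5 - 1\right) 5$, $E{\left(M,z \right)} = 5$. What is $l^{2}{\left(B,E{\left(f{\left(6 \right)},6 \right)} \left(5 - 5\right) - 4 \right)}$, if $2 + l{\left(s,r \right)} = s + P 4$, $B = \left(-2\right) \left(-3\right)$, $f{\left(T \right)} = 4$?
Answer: $15376$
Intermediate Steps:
$P = -32$ ($P = -2 + \left(-5 - 1\right) 5 = -2 - 30 = -32$)
$B = 6$
$l{\left(s,r \right)} = -130 + s$ ($l{\left(s,r \right)} = -2 + \left(s - 128\right) = -2 + \left(-128 + s\right) = -130 + s$)
$l^{2}{\left(B,E{\left(f{\left(6 \right)},6 \right)} \left(5 - 5\right) - 4 \right)} = \left(-130 + 6\right)^{2} = \left(-124\right)^{2} = 15376$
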